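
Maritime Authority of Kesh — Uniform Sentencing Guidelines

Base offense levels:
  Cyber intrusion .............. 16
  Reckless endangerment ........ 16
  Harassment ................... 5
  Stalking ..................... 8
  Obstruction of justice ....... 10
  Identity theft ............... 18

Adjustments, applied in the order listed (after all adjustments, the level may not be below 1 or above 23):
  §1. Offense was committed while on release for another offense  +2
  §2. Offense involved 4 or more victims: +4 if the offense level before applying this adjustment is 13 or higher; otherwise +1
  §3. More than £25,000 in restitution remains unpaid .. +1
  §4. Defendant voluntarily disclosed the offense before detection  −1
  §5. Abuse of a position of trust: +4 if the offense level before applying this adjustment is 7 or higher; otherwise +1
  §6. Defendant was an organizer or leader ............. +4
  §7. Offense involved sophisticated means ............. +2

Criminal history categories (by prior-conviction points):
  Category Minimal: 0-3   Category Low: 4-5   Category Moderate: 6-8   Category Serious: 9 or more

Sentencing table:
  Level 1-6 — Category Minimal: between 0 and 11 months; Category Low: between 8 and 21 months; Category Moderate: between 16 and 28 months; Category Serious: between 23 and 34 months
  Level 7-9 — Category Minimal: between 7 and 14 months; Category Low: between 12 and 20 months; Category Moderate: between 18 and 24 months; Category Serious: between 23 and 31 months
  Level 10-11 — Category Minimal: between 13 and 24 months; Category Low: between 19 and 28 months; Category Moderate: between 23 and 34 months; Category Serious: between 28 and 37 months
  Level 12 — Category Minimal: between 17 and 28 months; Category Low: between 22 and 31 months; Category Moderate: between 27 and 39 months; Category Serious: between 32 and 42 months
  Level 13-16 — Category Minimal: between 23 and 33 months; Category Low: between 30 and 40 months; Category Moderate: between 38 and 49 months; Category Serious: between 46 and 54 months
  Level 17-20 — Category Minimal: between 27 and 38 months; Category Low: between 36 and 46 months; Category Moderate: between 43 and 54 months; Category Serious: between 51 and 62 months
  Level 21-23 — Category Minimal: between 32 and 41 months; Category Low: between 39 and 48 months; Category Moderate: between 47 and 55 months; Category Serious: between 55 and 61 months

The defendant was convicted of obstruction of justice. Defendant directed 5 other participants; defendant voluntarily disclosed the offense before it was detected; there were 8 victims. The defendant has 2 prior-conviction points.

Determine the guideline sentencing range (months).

23-33 months

Base offense level for obstruction of justice: 10.
§2 applies (level before this adjustment is 10 < 13, so +1): 10 + 1 = 11.
§4 applies: 11 − 1 = 10.
§5 does not apply.
§6 applies: 10 + 4 = 14.
§7 does not apply.
Final offense level: 14.
Criminal history: 2 prior points → Category Minimal (0-3).
Level 14 falls in the 13-16 band.
Grid: Level 13-16 × Category Minimal = 23-33 months.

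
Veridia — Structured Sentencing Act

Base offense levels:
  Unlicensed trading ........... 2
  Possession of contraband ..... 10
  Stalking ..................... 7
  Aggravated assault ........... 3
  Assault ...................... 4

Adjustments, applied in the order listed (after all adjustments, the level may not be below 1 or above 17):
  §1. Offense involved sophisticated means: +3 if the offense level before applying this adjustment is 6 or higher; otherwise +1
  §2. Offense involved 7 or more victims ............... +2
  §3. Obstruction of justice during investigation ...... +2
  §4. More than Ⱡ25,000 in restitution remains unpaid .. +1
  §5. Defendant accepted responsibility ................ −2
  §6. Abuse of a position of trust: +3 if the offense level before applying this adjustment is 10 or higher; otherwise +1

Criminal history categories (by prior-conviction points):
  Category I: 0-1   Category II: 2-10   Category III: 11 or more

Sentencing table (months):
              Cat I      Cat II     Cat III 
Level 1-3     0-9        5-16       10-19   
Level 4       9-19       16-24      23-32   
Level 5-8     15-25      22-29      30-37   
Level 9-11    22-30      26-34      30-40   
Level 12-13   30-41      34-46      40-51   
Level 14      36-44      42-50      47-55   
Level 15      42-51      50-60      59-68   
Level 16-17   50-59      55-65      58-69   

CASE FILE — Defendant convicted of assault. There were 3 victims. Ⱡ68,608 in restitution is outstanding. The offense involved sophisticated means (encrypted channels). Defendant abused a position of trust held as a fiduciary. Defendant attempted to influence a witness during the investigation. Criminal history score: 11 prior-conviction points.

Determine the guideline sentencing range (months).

30-40 months

Base offense level for assault: 4.
§1 applies (level before this adjustment is 4 < 6, so +1): 4 + 1 = 5.
§2 does not apply.
§3 applies: 5 + 2 = 7.
§4 applies: 7 + 1 = 8.
§6 applies (level before this adjustment is 8 < 10, so +1): 8 + 1 = 9.
Final offense level: 9.
Criminal history: 11 prior points → Category III (11+).
Level 9 falls in the 9-11 band.
Grid: Level 9-11 × Category III = 30-40 months.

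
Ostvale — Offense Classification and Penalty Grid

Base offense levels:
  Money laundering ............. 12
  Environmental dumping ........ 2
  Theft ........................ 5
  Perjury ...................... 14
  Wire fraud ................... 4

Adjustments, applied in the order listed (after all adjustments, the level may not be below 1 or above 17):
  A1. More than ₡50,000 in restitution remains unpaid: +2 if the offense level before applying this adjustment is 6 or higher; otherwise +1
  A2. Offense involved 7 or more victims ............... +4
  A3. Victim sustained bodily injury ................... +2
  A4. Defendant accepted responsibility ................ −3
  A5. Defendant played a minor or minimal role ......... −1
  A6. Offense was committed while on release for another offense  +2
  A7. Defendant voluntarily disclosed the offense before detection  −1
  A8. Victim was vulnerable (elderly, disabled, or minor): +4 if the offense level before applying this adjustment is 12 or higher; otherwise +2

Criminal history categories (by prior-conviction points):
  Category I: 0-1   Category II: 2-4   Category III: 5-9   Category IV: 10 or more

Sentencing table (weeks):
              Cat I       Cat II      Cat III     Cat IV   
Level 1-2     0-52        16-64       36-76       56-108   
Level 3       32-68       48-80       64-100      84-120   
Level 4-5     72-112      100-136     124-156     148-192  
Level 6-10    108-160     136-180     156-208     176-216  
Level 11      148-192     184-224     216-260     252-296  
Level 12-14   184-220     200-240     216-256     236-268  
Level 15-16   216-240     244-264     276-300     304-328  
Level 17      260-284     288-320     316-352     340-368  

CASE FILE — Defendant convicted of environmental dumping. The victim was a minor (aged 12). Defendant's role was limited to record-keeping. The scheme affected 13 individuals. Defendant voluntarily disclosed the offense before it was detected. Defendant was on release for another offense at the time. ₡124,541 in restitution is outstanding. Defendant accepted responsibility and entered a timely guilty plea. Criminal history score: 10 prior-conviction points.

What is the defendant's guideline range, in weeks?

176-216 weeks

Base offense level for environmental dumping: 2.
A1 applies (level before this adjustment is 2 < 6, so +1): 2 + 1 = 3.
A2 applies: 3 + 4 = 7.
A3 does not apply.
A4 applies: 7 − 3 = 4.
A5 applies: 4 − 1 = 3.
A6 applies: 3 + 2 = 5.
A7 applies: 5 − 1 = 4.
A8 applies (level before this adjustment is 4 < 12, so +2): 4 + 2 = 6.
Final offense level: 6.
Criminal history: 10 prior points → Category IV (10+).
Level 6 falls in the 6-10 band.
Grid: Level 6-10 × Category IV = 176-216 weeks.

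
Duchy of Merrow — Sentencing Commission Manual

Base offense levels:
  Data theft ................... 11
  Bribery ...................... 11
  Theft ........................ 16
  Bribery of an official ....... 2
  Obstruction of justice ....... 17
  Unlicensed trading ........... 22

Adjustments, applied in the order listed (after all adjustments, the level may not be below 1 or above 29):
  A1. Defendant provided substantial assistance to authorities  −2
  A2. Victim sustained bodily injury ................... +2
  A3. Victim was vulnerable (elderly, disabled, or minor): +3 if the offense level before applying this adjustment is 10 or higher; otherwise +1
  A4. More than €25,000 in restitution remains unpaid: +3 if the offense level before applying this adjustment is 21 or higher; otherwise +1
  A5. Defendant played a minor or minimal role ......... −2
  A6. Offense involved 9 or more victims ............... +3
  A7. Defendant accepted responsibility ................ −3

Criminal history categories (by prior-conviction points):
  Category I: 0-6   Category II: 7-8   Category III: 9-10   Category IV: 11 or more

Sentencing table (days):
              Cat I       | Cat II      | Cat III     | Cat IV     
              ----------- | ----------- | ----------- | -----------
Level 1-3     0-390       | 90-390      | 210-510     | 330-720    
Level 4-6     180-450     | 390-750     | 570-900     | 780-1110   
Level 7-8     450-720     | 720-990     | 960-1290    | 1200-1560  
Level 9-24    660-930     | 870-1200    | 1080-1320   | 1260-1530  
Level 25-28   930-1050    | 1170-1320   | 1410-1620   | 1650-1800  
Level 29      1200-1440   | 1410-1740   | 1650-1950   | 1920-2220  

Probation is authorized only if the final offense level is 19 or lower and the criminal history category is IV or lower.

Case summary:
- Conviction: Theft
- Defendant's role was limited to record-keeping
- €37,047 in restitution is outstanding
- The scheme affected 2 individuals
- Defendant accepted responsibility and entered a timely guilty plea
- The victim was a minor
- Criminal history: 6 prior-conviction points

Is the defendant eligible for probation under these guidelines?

Base offense level for theft: 16.
A1 does not apply.
A2 does not apply.
A3 applies (level before this adjustment is 16 ≥ 10, so +3): 16 + 3 = 19.
A4 applies (level before this adjustment is 19 < 21, so +1): 19 + 1 = 20.
A5 applies: 20 − 2 = 18.
A7 applies: 18 − 3 = 15.
Final offense level: 15.
Criminal history: 6 prior points → Category I (0-6).
Level 15 falls in the 9-24 band.
Grid: Level 9-24 × Category I = 660-930 days.
Probation check: level 15 ≤ 19 and category I ≤ IV → eligible.

Yes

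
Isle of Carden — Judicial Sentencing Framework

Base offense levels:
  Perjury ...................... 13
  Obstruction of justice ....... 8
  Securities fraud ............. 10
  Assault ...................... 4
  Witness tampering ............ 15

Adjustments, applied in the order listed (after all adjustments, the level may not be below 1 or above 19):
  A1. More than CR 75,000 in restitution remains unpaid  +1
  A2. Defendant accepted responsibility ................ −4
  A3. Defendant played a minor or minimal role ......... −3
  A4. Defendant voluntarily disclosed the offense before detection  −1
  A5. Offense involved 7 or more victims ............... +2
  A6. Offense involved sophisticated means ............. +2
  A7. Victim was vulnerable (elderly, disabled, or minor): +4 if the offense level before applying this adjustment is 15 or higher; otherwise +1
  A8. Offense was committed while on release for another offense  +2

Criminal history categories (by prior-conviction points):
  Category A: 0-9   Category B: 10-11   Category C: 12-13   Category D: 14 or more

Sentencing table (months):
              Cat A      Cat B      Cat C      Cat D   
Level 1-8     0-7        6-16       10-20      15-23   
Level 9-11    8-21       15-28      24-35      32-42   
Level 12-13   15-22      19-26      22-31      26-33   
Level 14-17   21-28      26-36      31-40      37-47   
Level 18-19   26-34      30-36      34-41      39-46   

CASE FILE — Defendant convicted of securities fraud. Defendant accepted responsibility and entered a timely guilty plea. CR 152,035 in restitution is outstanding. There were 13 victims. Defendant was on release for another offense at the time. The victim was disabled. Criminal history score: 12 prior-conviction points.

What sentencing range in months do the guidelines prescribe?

Base offense level for securities fraud: 10.
A1 applies: 10 + 1 = 11.
A2 applies: 11 − 4 = 7.
A3 does not apply.
A4 does not apply.
A5 applies: 7 + 2 = 9.
A7 applies (level before this adjustment is 9 < 15, so +1): 9 + 1 = 10.
A8 applies: 10 + 2 = 12.
Final offense level: 12.
Criminal history: 12 prior points → Category C (12-13).
Level 12 falls in the 12-13 band.
Grid: Level 12-13 × Category C = 22-31 months.

22-31 months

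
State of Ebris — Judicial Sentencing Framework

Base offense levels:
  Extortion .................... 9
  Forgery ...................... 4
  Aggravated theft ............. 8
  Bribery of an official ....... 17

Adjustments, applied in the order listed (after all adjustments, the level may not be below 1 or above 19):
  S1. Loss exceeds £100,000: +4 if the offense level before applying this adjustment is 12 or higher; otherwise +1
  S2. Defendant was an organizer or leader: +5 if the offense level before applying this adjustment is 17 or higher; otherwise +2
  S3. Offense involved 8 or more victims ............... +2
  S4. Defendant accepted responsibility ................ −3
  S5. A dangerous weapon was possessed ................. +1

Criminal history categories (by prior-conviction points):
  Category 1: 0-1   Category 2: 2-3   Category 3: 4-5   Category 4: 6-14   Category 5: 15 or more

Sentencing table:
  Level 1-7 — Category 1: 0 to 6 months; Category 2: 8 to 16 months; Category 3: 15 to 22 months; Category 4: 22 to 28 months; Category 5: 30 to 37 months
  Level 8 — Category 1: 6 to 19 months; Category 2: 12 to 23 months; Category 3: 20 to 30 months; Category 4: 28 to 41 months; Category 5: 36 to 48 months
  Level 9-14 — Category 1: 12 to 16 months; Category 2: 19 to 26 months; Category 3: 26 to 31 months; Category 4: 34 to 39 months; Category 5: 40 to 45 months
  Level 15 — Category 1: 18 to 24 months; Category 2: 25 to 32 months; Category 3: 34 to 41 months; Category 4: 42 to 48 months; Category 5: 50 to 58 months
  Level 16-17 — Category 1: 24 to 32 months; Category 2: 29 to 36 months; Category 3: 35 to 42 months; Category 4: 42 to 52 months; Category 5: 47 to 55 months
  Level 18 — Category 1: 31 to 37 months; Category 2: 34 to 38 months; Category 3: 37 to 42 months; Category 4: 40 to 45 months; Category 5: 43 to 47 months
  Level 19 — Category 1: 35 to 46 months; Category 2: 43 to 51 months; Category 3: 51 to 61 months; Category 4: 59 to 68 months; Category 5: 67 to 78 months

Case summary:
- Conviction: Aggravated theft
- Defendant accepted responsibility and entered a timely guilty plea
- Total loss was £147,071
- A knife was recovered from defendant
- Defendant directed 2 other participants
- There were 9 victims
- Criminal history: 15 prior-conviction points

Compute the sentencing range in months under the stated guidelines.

40-45 months

Base offense level for aggravated theft: 8.
S1 applies (level before this adjustment is 8 < 12, so +1): 8 + 1 = 9.
S2 applies (level before this adjustment is 9 < 17, so +2): 9 + 2 = 11.
S3 applies: 11 + 2 = 13.
S4 applies: 13 − 3 = 10.
S5 applies: 10 + 1 = 11.
Final offense level: 11.
Criminal history: 15 prior points → Category 5 (15+).
Level 11 falls in the 9-14 band.
Grid: Level 9-14 × Category 5 = 40-45 months.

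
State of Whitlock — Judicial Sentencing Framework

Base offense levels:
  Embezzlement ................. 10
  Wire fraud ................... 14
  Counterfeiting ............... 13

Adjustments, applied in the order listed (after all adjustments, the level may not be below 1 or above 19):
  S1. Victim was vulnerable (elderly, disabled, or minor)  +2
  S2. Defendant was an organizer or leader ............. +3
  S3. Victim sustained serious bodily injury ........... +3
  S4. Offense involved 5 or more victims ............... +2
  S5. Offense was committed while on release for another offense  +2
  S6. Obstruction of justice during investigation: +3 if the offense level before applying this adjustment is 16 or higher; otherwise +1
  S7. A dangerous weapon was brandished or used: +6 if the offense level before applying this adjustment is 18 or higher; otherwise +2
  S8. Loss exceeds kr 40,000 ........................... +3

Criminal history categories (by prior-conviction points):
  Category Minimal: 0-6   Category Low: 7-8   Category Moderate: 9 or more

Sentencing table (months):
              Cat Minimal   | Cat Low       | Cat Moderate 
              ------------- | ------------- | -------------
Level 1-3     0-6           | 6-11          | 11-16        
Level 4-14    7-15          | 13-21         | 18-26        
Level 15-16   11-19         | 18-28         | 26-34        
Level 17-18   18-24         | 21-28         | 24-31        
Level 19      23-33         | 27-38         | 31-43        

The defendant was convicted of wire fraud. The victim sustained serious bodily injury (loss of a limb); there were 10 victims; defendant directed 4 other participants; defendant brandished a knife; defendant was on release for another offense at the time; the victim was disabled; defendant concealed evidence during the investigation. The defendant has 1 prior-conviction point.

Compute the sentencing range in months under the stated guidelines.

23-33 months

Base offense level for wire fraud: 14.
S1 applies: 14 + 2 = 16.
S2 applies: 16 + 3 = 19.
S3 applies: 19 + 3 = 22.
S4 applies: 22 + 2 = 24.
S5 applies: 24 + 2 = 26.
S6 applies (level before this adjustment is 26 ≥ 16, so +3): 26 + 3 = 29.
S7 applies (level before this adjustment is 29 ≥ 18, so +6): 29 + 6 = 35.
S8 does not apply.
Level 35 exceeds the maximum of 19; capped at 19.
Final offense level: 19.
Criminal history: 1 prior point → Category Minimal (0-6).
Level 19 falls in the 19 band.
Grid: Level 19 × Category Minimal = 23-33 months.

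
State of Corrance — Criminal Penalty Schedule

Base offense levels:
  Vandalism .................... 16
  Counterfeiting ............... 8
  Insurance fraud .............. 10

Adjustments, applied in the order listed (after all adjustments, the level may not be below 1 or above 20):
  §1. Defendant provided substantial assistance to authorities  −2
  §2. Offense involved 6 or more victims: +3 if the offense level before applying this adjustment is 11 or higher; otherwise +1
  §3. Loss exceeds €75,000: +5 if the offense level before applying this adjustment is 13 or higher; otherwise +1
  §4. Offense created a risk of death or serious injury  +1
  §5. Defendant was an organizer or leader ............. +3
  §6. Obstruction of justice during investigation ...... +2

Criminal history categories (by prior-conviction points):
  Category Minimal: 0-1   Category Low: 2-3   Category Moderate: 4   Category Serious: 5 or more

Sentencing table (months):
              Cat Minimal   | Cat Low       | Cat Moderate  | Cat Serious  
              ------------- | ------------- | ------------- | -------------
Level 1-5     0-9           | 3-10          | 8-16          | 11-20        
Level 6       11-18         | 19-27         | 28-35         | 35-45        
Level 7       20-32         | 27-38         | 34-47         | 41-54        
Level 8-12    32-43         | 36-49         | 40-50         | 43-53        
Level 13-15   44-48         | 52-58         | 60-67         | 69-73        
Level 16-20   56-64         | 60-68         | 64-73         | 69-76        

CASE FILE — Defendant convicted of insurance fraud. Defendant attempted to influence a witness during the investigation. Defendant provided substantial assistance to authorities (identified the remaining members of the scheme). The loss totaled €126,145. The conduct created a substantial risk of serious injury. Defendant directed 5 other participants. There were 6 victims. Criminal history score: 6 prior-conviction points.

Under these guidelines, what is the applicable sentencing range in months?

Base offense level for insurance fraud: 10.
§1 applies: 10 − 2 = 8.
§2 applies (level before this adjustment is 8 < 11, so +1): 8 + 1 = 9.
§3 applies (level before this adjustment is 9 < 13, so +1): 9 + 1 = 10.
§4 applies: 10 + 1 = 11.
§5 applies: 11 + 3 = 14.
§6 applies: 14 + 2 = 16.
Final offense level: 16.
Criminal history: 6 prior points → Category Serious (5+).
Level 16 falls in the 16-20 band.
Grid: Level 16-20 × Category Serious = 69-76 months.

69-76 months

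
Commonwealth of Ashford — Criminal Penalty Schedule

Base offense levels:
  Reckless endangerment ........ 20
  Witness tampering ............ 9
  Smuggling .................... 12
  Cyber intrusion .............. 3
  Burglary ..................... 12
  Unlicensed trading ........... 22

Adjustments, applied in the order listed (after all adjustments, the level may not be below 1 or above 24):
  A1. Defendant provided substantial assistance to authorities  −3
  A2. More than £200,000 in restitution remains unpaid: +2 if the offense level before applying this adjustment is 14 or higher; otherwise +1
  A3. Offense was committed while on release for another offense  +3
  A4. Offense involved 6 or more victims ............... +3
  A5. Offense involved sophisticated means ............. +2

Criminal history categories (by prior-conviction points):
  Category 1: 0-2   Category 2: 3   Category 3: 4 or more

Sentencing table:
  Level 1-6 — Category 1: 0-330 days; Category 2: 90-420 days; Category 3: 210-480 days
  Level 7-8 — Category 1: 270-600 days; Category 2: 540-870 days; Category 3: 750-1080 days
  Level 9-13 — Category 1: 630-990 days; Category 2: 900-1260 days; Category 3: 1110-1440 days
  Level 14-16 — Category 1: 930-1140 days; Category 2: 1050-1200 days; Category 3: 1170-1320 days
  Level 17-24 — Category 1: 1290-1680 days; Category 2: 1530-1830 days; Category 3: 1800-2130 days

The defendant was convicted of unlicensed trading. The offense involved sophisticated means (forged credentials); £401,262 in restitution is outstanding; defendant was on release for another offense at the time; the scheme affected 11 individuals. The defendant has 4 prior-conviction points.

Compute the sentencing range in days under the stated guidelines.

Base offense level for unlicensed trading: 22.
A2 applies (level before this adjustment is 22 ≥ 14, so +2): 22 + 2 = 24.
A3 applies: 24 + 3 = 27.
A4 applies: 27 + 3 = 30.
A5 applies: 30 + 2 = 32.
Level 32 exceeds the maximum of 24; capped at 24.
Final offense level: 24.
Criminal history: 4 prior points → Category 3 (4+).
Level 24 falls in the 17-24 band.
Grid: Level 17-24 × Category 3 = 1800-2130 days.

1800-2130 days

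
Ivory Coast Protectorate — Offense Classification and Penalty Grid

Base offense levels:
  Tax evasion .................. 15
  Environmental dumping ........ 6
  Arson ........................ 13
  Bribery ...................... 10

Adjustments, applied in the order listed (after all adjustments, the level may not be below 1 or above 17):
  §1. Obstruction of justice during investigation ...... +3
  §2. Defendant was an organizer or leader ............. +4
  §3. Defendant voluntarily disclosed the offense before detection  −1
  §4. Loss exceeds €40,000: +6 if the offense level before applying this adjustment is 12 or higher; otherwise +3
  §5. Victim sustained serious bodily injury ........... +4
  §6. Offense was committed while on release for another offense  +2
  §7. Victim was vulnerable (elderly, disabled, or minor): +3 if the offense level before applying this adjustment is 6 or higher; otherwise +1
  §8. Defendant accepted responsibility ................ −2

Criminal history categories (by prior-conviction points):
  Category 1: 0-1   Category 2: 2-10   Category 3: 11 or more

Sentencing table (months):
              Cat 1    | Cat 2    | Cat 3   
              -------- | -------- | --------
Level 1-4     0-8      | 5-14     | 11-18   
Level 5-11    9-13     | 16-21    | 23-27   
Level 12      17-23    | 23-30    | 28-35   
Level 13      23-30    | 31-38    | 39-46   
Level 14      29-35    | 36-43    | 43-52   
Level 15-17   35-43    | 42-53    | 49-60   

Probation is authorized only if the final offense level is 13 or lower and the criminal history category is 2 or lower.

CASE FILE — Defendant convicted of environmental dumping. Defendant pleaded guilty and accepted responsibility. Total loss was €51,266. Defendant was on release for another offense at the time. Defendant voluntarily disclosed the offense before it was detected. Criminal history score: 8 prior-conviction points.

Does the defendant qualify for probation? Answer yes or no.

Yes

Base offense level for environmental dumping: 6.
§1 does not apply.
§3 applies: 6 − 1 = 5.
§4 applies (level before this adjustment is 5 < 12, so +3): 5 + 3 = 8.
§5 does not apply.
§6 applies: 8 + 2 = 10.
§8 applies: 10 − 2 = 8.
Final offense level: 8.
Criminal history: 8 prior points → Category 2 (2-10).
Level 8 falls in the 5-11 band.
Grid: Level 5-11 × Category 2 = 16-21 months.
Probation check: level 8 ≤ 13 and category 2 ≤ 2 → eligible.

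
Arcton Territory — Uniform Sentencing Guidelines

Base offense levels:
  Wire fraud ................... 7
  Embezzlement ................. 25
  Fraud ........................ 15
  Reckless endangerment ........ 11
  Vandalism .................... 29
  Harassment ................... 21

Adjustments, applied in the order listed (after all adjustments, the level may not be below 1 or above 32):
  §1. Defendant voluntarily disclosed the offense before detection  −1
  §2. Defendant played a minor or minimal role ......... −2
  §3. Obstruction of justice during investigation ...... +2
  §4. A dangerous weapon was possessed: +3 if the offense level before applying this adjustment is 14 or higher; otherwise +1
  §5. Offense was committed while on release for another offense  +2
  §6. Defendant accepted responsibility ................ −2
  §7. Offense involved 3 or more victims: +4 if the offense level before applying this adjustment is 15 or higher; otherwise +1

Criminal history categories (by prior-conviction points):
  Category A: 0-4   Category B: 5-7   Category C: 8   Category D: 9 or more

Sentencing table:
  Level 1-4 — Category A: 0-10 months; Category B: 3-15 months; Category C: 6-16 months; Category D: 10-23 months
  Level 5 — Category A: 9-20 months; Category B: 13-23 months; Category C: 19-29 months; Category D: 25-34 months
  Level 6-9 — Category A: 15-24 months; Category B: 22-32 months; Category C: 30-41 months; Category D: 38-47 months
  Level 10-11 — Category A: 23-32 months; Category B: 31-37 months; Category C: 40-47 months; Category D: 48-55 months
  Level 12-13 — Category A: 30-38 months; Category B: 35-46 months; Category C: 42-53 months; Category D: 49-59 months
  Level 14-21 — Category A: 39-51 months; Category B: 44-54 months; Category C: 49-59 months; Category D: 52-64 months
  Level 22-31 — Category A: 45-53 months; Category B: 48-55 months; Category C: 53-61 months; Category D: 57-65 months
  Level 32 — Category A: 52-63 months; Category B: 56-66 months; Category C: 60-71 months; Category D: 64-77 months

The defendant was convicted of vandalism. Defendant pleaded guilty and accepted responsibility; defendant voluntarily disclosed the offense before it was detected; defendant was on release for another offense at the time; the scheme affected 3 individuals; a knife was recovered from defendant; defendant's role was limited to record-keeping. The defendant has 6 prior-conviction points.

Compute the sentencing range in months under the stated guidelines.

56-66 months

Base offense level for vandalism: 29.
§1 applies: 29 − 1 = 28.
§2 applies: 28 − 2 = 26.
§4 applies (level before this adjustment is 26 ≥ 14, so +3): 26 + 3 = 29.
§5 applies: 29 + 2 = 31.
§6 applies: 31 − 2 = 29.
§7 applies (level before this adjustment is 29 ≥ 15, so +4): 29 + 4 = 33.
Level 33 exceeds the maximum of 32; capped at 32.
Final offense level: 32.
Criminal history: 6 prior points → Category B (5-7).
Level 32 falls in the 32 band.
Grid: Level 32 × Category B = 56-66 months.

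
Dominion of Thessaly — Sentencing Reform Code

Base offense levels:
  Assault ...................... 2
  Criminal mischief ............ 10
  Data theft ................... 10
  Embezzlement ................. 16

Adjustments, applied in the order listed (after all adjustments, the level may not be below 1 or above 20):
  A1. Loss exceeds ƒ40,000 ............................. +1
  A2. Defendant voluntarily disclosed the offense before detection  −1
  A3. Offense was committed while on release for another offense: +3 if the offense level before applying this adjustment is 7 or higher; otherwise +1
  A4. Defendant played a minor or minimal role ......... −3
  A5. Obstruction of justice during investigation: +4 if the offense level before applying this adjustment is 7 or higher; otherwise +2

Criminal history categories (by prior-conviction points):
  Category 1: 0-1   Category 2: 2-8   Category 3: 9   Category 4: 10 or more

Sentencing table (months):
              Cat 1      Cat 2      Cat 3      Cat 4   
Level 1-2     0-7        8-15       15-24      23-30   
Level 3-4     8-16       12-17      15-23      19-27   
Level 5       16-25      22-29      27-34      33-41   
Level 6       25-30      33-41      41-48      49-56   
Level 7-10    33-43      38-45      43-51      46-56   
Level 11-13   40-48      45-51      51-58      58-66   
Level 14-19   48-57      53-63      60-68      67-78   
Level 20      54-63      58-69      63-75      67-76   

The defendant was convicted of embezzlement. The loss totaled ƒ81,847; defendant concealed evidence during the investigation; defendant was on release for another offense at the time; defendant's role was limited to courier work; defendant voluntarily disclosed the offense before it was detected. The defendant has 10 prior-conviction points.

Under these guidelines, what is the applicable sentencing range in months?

Base offense level for embezzlement: 16.
A1 applies: 16 + 1 = 17.
A2 applies: 17 − 1 = 16.
A3 applies (level before this adjustment is 16 ≥ 7, so +3): 16 + 3 = 19.
A4 applies: 19 − 3 = 16.
A5 applies (level before this adjustment is 16 ≥ 7, so +4): 16 + 4 = 20.
Final offense level: 20.
Criminal history: 10 prior points → Category 4 (10+).
Level 20 falls in the 20 band.
Grid: Level 20 × Category 4 = 67-76 months.

67-76 months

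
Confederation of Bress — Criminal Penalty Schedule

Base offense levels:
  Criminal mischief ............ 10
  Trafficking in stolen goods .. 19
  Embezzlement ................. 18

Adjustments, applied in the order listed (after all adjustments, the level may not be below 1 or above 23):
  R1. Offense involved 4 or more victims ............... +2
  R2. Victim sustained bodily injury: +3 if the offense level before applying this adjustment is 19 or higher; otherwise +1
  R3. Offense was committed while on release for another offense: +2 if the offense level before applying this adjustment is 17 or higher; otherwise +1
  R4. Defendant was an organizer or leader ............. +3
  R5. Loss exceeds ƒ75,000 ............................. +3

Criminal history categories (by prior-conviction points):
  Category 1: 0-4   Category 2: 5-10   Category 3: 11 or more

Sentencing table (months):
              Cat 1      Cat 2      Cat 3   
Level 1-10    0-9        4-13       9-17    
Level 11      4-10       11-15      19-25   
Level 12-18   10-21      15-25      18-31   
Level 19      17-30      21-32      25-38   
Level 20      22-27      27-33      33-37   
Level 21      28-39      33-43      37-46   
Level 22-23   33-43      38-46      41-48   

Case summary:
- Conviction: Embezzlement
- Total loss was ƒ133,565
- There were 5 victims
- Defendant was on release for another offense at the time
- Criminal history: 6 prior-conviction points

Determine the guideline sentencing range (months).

38-46 months

Base offense level for embezzlement: 18.
R1 applies: 18 + 2 = 20.
R2 does not apply.
R3 applies (level before this adjustment is 20 ≥ 17, so +2): 20 + 2 = 22.
R5 applies: 22 + 3 = 25.
Level 25 exceeds the maximum of 23; capped at 23.
Final offense level: 23.
Criminal history: 6 prior points → Category 2 (5-10).
Level 23 falls in the 22-23 band.
Grid: Level 22-23 × Category 2 = 38-46 months.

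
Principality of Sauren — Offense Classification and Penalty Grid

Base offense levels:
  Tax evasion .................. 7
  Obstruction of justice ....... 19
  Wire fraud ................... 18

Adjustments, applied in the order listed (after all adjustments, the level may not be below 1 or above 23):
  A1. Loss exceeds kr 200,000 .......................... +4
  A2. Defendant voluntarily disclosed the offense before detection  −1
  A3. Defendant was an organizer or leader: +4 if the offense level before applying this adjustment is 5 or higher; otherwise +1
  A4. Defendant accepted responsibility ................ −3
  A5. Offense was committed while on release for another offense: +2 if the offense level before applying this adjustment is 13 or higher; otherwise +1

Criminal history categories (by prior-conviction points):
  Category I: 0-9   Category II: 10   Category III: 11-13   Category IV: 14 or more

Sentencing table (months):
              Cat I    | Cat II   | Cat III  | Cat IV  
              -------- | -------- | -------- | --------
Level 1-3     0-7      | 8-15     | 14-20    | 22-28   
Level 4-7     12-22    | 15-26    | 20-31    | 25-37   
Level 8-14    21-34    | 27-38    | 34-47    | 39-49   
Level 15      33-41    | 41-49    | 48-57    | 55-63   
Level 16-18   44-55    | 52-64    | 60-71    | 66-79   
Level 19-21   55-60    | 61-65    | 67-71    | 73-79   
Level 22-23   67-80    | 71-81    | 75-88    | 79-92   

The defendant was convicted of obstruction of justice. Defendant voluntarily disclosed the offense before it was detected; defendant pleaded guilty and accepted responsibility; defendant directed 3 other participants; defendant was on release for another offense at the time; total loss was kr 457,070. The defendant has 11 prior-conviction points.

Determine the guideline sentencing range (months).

Base offense level for obstruction of justice: 19.
A1 applies: 19 + 4 = 23.
A2 applies: 23 − 1 = 22.
A3 applies (level before this adjustment is 22 ≥ 5, so +4): 22 + 4 = 26.
A4 applies: 26 − 3 = 23.
A5 applies (level before this adjustment is 23 ≥ 13, so +2): 23 + 2 = 25.
Level 25 exceeds the maximum of 23; capped at 23.
Final offense level: 23.
Criminal history: 11 prior points → Category III (11-13).
Level 23 falls in the 22-23 band.
Grid: Level 22-23 × Category III = 75-88 months.

75-88 months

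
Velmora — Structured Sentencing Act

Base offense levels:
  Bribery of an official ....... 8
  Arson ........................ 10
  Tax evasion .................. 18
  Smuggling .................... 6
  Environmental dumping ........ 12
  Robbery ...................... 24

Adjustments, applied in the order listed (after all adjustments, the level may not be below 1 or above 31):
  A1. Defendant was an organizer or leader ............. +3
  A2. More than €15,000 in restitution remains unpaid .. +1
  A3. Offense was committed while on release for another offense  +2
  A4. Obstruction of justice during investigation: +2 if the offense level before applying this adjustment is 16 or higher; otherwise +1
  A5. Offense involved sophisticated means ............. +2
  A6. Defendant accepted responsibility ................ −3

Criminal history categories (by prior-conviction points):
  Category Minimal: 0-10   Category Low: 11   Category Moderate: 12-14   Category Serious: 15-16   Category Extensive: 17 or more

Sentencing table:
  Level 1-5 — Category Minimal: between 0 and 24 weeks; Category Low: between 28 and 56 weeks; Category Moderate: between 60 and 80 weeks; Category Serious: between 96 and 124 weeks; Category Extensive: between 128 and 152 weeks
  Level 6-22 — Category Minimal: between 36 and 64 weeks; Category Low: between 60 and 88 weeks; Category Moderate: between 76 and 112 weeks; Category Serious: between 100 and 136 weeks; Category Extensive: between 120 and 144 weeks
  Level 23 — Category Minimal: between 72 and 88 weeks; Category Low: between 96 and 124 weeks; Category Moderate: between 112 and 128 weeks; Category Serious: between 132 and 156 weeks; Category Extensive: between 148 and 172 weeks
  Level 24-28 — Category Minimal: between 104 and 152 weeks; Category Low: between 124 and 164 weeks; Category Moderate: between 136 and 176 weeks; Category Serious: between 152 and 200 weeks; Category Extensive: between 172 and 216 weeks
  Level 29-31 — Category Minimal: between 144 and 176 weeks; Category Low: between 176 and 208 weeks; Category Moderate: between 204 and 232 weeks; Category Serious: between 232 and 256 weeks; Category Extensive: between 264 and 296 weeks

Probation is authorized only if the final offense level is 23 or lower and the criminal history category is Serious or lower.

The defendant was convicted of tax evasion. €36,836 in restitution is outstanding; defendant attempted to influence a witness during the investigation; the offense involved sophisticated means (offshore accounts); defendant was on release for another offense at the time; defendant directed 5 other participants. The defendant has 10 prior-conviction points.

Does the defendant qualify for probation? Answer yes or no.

No

Base offense level for tax evasion: 18.
A1 applies: 18 + 3 = 21.
A2 applies: 21 + 1 = 22.
A3 applies: 22 + 2 = 24.
A4 applies (level before this adjustment is 24 ≥ 16, so +2): 24 + 2 = 26.
A5 applies: 26 + 2 = 28.
A6 does not apply.
Final offense level: 28.
Criminal history: 10 prior points → Category Minimal (0-10).
Level 28 falls in the 24-28 band.
Grid: Level 24-28 × Category Minimal = 104-152 weeks.
Probation check: level 28 > 23 and category Minimal ≤ Serious → not eligible.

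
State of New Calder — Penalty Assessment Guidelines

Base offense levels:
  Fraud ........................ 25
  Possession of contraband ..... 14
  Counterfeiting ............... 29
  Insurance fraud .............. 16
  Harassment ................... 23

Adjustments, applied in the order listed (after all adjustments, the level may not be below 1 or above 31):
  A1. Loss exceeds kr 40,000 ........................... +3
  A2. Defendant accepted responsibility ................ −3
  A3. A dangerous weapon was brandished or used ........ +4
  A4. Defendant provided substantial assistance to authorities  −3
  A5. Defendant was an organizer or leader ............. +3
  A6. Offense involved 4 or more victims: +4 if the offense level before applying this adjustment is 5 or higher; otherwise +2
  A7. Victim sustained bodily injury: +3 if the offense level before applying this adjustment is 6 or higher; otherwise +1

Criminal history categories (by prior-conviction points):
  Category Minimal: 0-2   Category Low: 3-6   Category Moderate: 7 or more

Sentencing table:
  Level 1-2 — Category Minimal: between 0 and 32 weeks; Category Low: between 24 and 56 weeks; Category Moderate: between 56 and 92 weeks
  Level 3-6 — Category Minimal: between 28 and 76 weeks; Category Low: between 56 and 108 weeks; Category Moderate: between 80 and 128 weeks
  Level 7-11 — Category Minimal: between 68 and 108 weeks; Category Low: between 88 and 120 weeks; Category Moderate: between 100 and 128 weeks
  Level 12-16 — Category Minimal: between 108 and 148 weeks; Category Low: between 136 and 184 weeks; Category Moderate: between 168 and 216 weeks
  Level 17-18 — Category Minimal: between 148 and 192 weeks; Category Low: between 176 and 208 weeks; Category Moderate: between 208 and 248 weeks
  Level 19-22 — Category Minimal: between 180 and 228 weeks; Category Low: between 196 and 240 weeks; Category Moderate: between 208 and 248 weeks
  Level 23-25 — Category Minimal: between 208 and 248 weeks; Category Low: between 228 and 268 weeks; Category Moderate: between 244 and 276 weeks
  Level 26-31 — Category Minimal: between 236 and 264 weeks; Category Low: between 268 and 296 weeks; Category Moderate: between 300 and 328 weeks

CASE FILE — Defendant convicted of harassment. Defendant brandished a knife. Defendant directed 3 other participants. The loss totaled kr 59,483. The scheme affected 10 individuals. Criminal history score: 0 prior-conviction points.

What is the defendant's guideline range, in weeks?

Base offense level for harassment: 23.
A1 applies: 23 + 3 = 26.
A2 does not apply.
A3 applies: 26 + 4 = 30.
A5 applies: 30 + 3 = 33.
A6 applies (level before this adjustment is 33 ≥ 5, so +4): 33 + 4 = 37.
A7 does not apply.
Level 37 exceeds the maximum of 31; capped at 31.
Final offense level: 31.
Criminal history: 0 prior points → Category Minimal (0-2).
Level 31 falls in the 26-31 band.
Grid: Level 26-31 × Category Minimal = 236-264 weeks.

236-264 weeks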